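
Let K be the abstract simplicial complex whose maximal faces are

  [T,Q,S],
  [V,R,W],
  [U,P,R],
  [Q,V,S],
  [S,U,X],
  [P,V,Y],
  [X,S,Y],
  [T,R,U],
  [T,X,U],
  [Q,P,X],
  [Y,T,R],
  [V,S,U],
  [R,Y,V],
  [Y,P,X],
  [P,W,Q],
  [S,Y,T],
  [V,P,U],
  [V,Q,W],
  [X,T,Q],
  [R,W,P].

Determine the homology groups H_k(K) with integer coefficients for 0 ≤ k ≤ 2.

Order the vertices as P < Q < R < S < T < U < V < W < X < Y. Listing each simplex with vertices in this order, K has dimension 2 with simplices:

  0-simplices (10): P, Q, R, S, T, U, V, W, X, Y
  1-simplices (30): PQ, PR, PU, PV, PW, PX, PY, QS, QT, QV, QW, QX, RT, RU, RV, RW, RY, ST, SU, SV, SX, SY, TU, TX, TY, UV, UX, VW, VY, XY
  2-simplices (20): PQW, PQX, PRU, PRW, PUV, PVY, PXY, QST, QSV, QTX, QVW, RTU, RTY, RVW, RVY, STY, SUV, SUX, SXY, TUX

so the chain groups are C_0 ≅ Z^10, C_1 ≅ Z^30, C_2 ≅ Z^20.

∂_1: C_1 → C_0 is given by ∂[p,q] = [q] − [p]. For instance
  ∂QW = W − Q.
The resulting 10×30 matrix has rank 9, and its Smith normal form has invariant factors (1,1,1,1,1,1,1,1,1).

∂_2: C_2 → C_1 maps a triangle to the signed sum of its edges. For instance
  ∂STY = TY − SY + ST,
  ∂PXY = XY − PY + PX.
The 30×20 boundary matrix has rank 20 and Smith normal form diag(1,1,1,1,1,1,1,1,1,1,1,1,1,1,1,1,1,1,1,2).

Computing H_k = (kernel of ∂_k) / (image of ∂_{k+1}):

  H_0: rank C_0 − rank ∂_1 = 10 − 9 = 1, and the invariant factors of ∂_1 are all 1, so H_0 ≅ Z.
  H_1: rank ker ∂_1 − rank ∂_2 = (30 − 9) − 20 = 1, and ∂_2 has invariant factor 2 > 1, so H_1 ≅ Z ⊕ Z/2Z.
  H_2: rank ker ∂_2 − rank ∂_3 = (20 − 20) − 0 = 0, and there is no ∂_3, so H_2 ≅ 0.

H_0 ≅ Z,  H_1 ≅ Z ⊕ Z/2Z,  H_2 = 0.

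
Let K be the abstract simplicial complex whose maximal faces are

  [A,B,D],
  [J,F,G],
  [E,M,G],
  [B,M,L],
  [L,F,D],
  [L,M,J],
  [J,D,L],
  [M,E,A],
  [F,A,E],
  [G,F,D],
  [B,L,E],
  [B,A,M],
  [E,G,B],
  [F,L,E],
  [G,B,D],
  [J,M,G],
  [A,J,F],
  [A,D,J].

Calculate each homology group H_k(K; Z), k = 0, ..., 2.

H_0 ≅ Z,  H_1 ≅ Z ⊕ Z/2Z,  H_2 = 0.

Take the total order A < B < D < E < F < G < J < L < M on the vertex set. Then K (dimension 2) consists of the simplices:

  0-simplices (9): A, B, D, E, F, G, J, L, M
  1-simplices (27): AB, AD, AE, AF, AJ, AM, BD, BE, BG, BL, BM, DF, DG, DJ, DL, EF, EG, EL, EM, FG, FJ, FL, GJ, GM, JL, JM, LM
  2-simplices (18): ABD, ABM, ADJ, AEF, AEM, AFJ, BDG, BEG, BEL, BLM, DFG, DFL, DJL, EFL, EGM, FGJ, GJM, JLM

Hence C_0 ≅ Z^9, C_1 ≅ Z^27, C_2 ≅ Z^18.

The boundary map ∂_1: C_1 → C_0 sends each edge [p,q] (with p < q) to q − p.
The resulting 9×27 matrix has rank 8, and its Smith normal form has invariant factors (1,1,1,1,1,1,1,1).

∂_2: C_2 → C_1 sends each 2-simplex [p,q,r] to [q,r] − [p,r] + [p,q]. For instance
  ∂DFL = FL − DL + DF,
  ∂ABM = BM − AM + AB.
The 27×18 boundary matrix has rank 18 and Smith normal form diag(1,1,1,1,1,1,1,1,1,1,1,1,1,1,1,1,1,2).

From H_k ≅ ker(∂_k) / im(∂_{k+1}) we obtain:

  H_0: rank C_0 − rank ∂_1 = 9 − 8 = 1, and the invariant factors of ∂_1 are all 1, so H_0 = Z.
  H_1: rank ker ∂_1 − rank ∂_2 = (27 − 8) − 18 = 1, and ∂_2 has invariant factor 2 > 1, so H_1 = Z ⊕ Z/2Z.
  H_2: rank ker ∂_2 − rank ∂_3 = (18 − 18) − 0 = 0, and there is no ∂_3, so H_2 = 0.

(K is a triangulation of the Klein bottle.)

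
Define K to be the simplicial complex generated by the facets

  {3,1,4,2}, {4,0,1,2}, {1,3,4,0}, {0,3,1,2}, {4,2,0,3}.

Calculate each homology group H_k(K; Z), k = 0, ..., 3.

Fix the vertex order 0 < 1 < 2 < 3 < 4 and write every simplex with vertices in increasing order. Then dim K = 3 and the simplices of K are:

  0-simplices (5): [0], [1], [2], [3], [4]
  1-simplices (10): [0,1], [0,2], [0,3], [0,4], [1,2], [1,3], [1,4], [2,3], [2,4], [3,4]
  2-simplices (10): [0,1,2], [0,1,3], [0,1,4], [0,2,3], [0,2,4], [0,3,4], [1,2,3], [1,2,4], [1,3,4], [2,3,4]
  3-simplices (5): [0,1,2,3], [0,1,2,4], [0,1,3,4], [0,2,3,4], [1,2,3,4]

giving chain groups C_0 ≅ Z^5, C_1 ≅ Z^10, C_2 ≅ Z^10, C_3 ≅ Z^5.

The boundary map ∂_1: C_1 → C_0 is given by ∂[p,q] = [q] − [p].
As a 5×10 matrix over Z this has rank 4, with invariant factors (1,1,1,1).

∂_2: C_2 → C_1 sends each 2-simplex [p,q,r] to [q,r] − [p,r] + [p,q]. For instance
  ∂[0,1,3] = [1,3] − [0,3] + [0,1],
  ∂[0,3,4] = [3,4] − [0,4] + [0,3].
This gives a 10×10 integer matrix of rank 6; reducing to Smith normal form yields diagonal entries (1,1,1,1,1,1).

Boundary ∂_3: C_3 → C_2 sends each 3-simplex σ to the alternating sum Σ_i (−1)^i (σ with its i-th vertex removed). For instance
  ∂[0,1,2,4] = [1,2,4] − [0,2,4] + [0,1,4] − [0,1,2],
  ∂[0,1,3,4] = [1,3,4] − [0,3,4] + [0,1,4] − [0,1,3].
The resulting 10×5 matrix has rank 4, and its Smith normal form has invariant factors (1,1,1,1).

Now H_k = ker ∂_k / im ∂_{k+1}, so:

  H_0: rank C_0 − rank ∂_1 = 5 − 4 = 1, and the invariant factors of ∂_1 are all 1, so H_0 = Z.
  H_1: rank ker ∂_1 − rank ∂_2 = (10 − 4) − 6 = 0, and the invariant factors of ∂_2 are all 1, so H_1 = 0.
  H_2: rank ker ∂_2 − rank ∂_3 = (10 − 6) − 4 = 0, and the invariant factors of ∂_3 are all 1, so H_2 = 0.
  H_3: rank ker ∂_3 − rank ∂_4 = (5 − 4) − 0 = 1, and there is no ∂_4, so H_3 = Z.

As a check, the Euler characteristic is 5 − 10 + 10 − 5 = 0, which agrees with 1 − 0 + 0 − 1 = 0.

H_0 = Z,  H_1 = 0,  H_2 = 0,  H_3 = Z.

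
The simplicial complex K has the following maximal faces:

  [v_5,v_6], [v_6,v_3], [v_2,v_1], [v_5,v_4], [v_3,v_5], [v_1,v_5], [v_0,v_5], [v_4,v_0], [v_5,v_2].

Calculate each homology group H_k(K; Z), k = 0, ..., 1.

H_0 ≅ Z,  H_1 ≅ Z^3.

We work with the vertex ordering v_0 < v_1 < v_2 < v_3 < v_4 < v_5 < v_6. The simplices of K, each written with vertices in increasing order, are:

  0-simplices (7): [v_0], [v_1], [v_2], [v_3], [v_4], [v_5], [v_6]
  1-simplices (9): [v_0,v_4], [v_0,v_5], [v_1,v_2], [v_1,v_5], [v_2,v_5], [v_3,v_5], [v_3,v_6], [v_4,v_5], [v_5,v_6]

so the chain groups are C_0 ≅ Z^7, C_1 ≅ Z^9.

Boundary ∂_1: C_1 → C_0 sends each edge [p,q] (with p < q) to q − p. For instance
  ∂[v_3,v_5] = [v_5] − [v_3].
As a 7×9 matrix over Z this has rank 6, with invariant factors (1,1,1,1,1,1).

Computing H_k = (kernel of ∂_k) / (image of ∂_{k+1}):

  H_0: rank C_0 − rank ∂_1 = 7 − 6 = 1, and the invariant factors of ∂_1 are all 1, so H_0 ≅ Z.
  H_1: rank ker ∂_1 − rank ∂_2 = (9 − 6) − 0 = 3, and there is no ∂_2, so H_1 ≅ Z^3.

As a check, the Euler characteristic is 7 − 9 = -2, which agrees with 1 − 3 = -2.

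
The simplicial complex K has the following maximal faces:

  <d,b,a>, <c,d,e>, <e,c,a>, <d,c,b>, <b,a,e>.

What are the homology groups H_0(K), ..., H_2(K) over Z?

H_0 ≅ Z,  H_1 ≅ Z,  H_2 = 0.

Order the vertices as a < b < c < d < e. Listing each simplex with vertices in this order, K has dimension 2 with simplices:

  0-simplices (5): a, b, c, d, e
  1-simplices (10): ab, ac, ad, ae, bc, bd, be, cd, ce, de
  2-simplices (5): abd, abe, ace, bcd, cde

so the chain groups are C_0 ≅ Z^5, C_1 ≅ Z^10, C_2 ≅ Z^5.

Boundary ∂_1: C_1 → C_0 maps an edge to its endpoints' difference, ∂[p,q] = q − p.
This gives a 5×10 integer matrix of rank 4; reducing to Smith normal form yields diagonal entries (1,1,1,1).

∂_2: C_2 → C_1 maps a triangle to the signed sum of its edges. For instance
  ∂abe = be − ae + ab,
  ∂cde = de − ce + cd.
The 10×5 boundary matrix has rank 5 and Smith normal form diag(1,1,1,1,1).

Now H_k = ker ∂_k / im ∂_{k+1}, so:

  H_0: rank C_0 − rank ∂_1 = 5 − 4 = 1, and the invariant factors of ∂_1 are all 1, so H_0 ≅ Z.
  H_1: rank ker ∂_1 − rank ∂_2 = (10 − 4) − 5 = 1, and the invariant factors of ∂_2 are all 1, so H_1 ≅ Z.
  H_2: rank ker ∂_2 − rank ∂_3 = (5 − 5) − 0 = 0, and there is no ∂_3, so H_2 ≅ 0.

As a check, the Euler characteristic is 5 − 10 + 5 = 0, which agrees with 1 − 1 + 0 = 0.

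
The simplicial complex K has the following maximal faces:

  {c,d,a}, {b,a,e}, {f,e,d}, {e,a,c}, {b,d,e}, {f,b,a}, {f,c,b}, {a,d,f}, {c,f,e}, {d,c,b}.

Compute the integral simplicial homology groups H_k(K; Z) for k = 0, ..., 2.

Order the vertices as a < b < c < d < e < f. Listing each simplex with vertices in this order, K has dimension 2 with simplices:

  0-simplices (6): a, b, c, d, e, f
  1-simplices (15): ab, ac, ad, ae, af, bc, bd, be, bf, cd, ce, cf, de, df, ef
  2-simplices (10): abe, abf, acd, ace, adf, bcd, bcf, bde, cef, def

Hence C_0 ≅ Z^6, C_1 ≅ Z^15, C_2 ≅ Z^10.

∂_1: C_1 → C_0 is given by ∂[p,q] = [q] − [p]. For instance
  ∂ab = b − a.
The resulting 6×15 matrix has rank 5, and its Smith normal form has invariant factors (1,1,1,1,1).

Boundary ∂_2: C_2 → C_1 sends each 2-simplex [p,q,r] to [q,r] − [p,r] + [p,q]. For instance
  ∂adf = df − af + ad,
  ∂def = ef − df + de.
The 15×10 boundary matrix has rank 10 and Smith normal form diag(1,1,1,1,1,1,1,1,1,2).

Computing H_k = (kernel of ∂_k) / (image of ∂_{k+1}):

  H_0: rank C_0 − rank ∂_1 = 6 − 5 = 1, and the invariant factors of ∂_1 are all 1, so H_0 = Z.
  H_1: rank ker ∂_1 − rank ∂_2 = (15 − 5) − 10 = 0, and ∂_2 has invariant factor 2 > 1, so H_1 = Z/2.
  H_2: rank ker ∂_2 − rank ∂_3 = (10 − 10) − 0 = 0, and there is no ∂_3, so H_2 = 0.

As a check, the Euler characteristic is 6 − 15 + 10 = 1, which agrees with 1 − 0 + 0 = 1.
(K is a triangulation of the real projective plane RP^2.)

H_0 ≅ Z,  H_1 ≅ Z/2,  H_2 = 0.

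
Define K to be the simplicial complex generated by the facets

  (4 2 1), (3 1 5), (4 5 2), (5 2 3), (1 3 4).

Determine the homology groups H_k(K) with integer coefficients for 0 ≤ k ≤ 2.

Fix the vertex order 1 < 2 < 3 < 4 < 5 and write every simplex with vertices in increasing order. Then dim K = 2 and the simplices of K are:

  0-simplices (5): [1], [2], [3], [4], [5]
  1-simplices (10): [1,2], [1,3], [1,4], [1,5], [2,3], [2,4], [2,5], [3,4], [3,5], [4,5]
  2-simplices (5): [1,2,4], [1,3,4], [1,3,5], [2,3,5], [2,4,5]

so the chain groups are C_0 ≅ Z^5, C_1 ≅ Z^10, C_2 ≅ Z^5.

Boundary ∂_1: C_1 → C_0 is given by ∂[p,q] = [q] − [p]. For instance
  ∂[1,3] = [3] − [1].
This gives a 5×10 integer matrix of rank 4; reducing to Smith normal form yields diagonal entries (1,1,1,1).

The boundary map ∂_2: C_2 → C_1 maps a triangle to the signed sum of its edges. For instance
  ∂[1,2,4] = [2,4] − [1,4] + [1,2],
  ∂[1,3,4] = [3,4] − [1,4] + [1,3].
The resulting 10×5 matrix has rank 5, and its Smith normal form has invariant factors (1,1,1,1,1).

Computing H_k = (kernel of ∂_k) / (image of ∂_{k+1}):

  H_0: rank C_0 − rank ∂_1 = 5 − 4 = 1, and the invariant factors of ∂_1 are all 1, so H_0 ≅ Z.
  H_1: rank ker ∂_1 − rank ∂_2 = (10 − 4) − 5 = 1, and the invariant factors of ∂_2 are all 1, so H_1 ≅ Z.
  H_2: rank ker ∂_2 − rank ∂_3 = (5 − 5) − 0 = 0, and there is no ∂_3, so H_2 ≅ 0.

(K is a triangulation of the Möbius band.)

H_0 = Z,  H_1 = Z,  H_2 = 0.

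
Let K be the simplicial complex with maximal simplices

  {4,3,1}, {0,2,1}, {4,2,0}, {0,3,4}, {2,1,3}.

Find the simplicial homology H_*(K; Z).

H_0 ≅ Z,  H_1 ≅ Z,  H_2 = 0.

Order the vertices as 0 < 1 < 2 < 3 < 4. Listing each simplex with vertices in this order, K has dimension 2 with simplices:

  0-simplices (5): [0], [1], [2], [3], [4]
  1-simplices (10): [0,1], [0,2], [0,3], [0,4], [1,2], [1,3], [1,4], [2,3], [2,4], [3,4]
  2-simplices (5): [0,1,2], [0,2,4], [0,3,4], [1,2,3], [1,3,4]

Hence C_0 ≅ Z^5, C_1 ≅ Z^10, C_2 ≅ Z^5.

Boundary ∂_1: C_1 → C_0 sends each edge [p,q] (with p < q) to q − p. For instance
  ∂[0,3] = [3] − [0].
This gives a 5×10 integer matrix of rank 4; reducing to Smith normal form yields diagonal entries (1,1,1,1).

Boundary ∂_2: C_2 → C_1 maps a triangle to the signed sum of its edges. For instance
  ∂[0,1,2] = [1,2] − [0,2] + [0,1],
  ∂[1,3,4] = [3,4] − [1,4] + [1,3].
The resulting 10×5 matrix has rank 5, and its Smith normal form has invariant factors (1,1,1,1,1).

Computing H_k = (kernel of ∂_k) / (image of ∂_{k+1}):

  H_0: rank C_0 − rank ∂_1 = 5 − 4 = 1, and the invariant factors of ∂_1 are all 1, so H_0 ≅ Z.
  H_1: rank ker ∂_1 − rank ∂_2 = (10 − 4) − 5 = 1, and the invariant factors of ∂_2 are all 1, so H_1 ≅ Z.
  H_2: rank ker ∂_2 − rank ∂_3 = (5 − 5) − 0 = 0, and there is no ∂_3, so H_2 ≅ 0.

As a check, the Euler characteristic is 5 − 10 + 5 = 0, which agrees with 1 − 1 + 0 = 0.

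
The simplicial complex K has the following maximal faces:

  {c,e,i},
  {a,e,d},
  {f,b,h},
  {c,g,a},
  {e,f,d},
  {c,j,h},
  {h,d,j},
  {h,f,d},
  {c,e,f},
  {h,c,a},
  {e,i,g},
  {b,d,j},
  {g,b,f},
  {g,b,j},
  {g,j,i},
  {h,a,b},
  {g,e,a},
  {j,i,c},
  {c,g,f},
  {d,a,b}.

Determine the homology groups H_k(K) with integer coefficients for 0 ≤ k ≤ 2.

H_0 = Z,  H_1 = Z ⊕ Z/2,  H_2 = 0.

We work with the vertex ordering a < b < c < d < e < f < g < h < i < j. The simplices of K, each written with vertices in increasing order, are:

  0-simplices (10): a, b, c, d, e, f, g, h, i, j
  1-simplices (30): ab, ac, ad, ae, ag, ah, bd, bf, bg, bh, bj, ce, cf, cg, ch, ci, cj, de, df, dh, dj, ef, eg, ei, fg, fh, gi, gj, hj, ij
  2-simplices (20): abd, abh, acg, ach, ade, aeg, bdj, bfg, bfh, bgj, cef, cei, cfg, chj, cij, def, dfh, dhj, egi, gij

giving chain groups C_0 ≅ Z^10, C_1 ≅ Z^30, C_2 ≅ Z^20.

The boundary map ∂_1: C_1 → C_0 maps an edge to its endpoints' difference, ∂[p,q] = q − p.
The resulting 10×30 matrix has rank 9, and its Smith normal form has invariant factors (1,1,1,1,1,1,1,1,1).

The boundary map ∂_2: C_2 → C_1 maps a triangle to the signed sum of its edges. For instance
  ∂abh = bh − ah + ab,
  ∂ach = ch − ah + ac.
The resulting 30×20 matrix has rank 20, and its Smith normal form has invariant factors (1,1,1,1,1,1,1,1,1,1,1,1,1,1,1,1,1,1,1,2).

Computing H_k = (kernel of ∂_k) / (image of ∂_{k+1}):

  H_0: rank C_0 − rank ∂_1 = 10 − 9 = 1, and the invariant factors of ∂_1 are all 1, so H_0 ≅ Z.
  H_1: rank ker ∂_1 − rank ∂_2 = (30 − 9) − 20 = 1, and ∂_2 has invariant factor 2 > 1, so H_1 ≅ Z ⊕ Z/2.
  H_2: rank ker ∂_2 − rank ∂_3 = (20 − 20) − 0 = 0, and there is no ∂_3, so H_2 ≅ 0.

As a check, the Euler characteristic is 10 − 30 + 20 = 0, which agrees with 1 − 1 + 0 = 0.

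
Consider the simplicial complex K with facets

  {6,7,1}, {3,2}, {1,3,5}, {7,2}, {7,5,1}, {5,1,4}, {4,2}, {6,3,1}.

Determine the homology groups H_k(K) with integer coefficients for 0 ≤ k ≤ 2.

H_0 = Z,  H_1 = Z^2,  H_2 = 0.

Order the vertices as 1 < 2 < 3 < 4 < 5 < 6 < 7. Listing each simplex with vertices in this order, K has dimension 2 with simplices:

  0-simplices (7): [1], [2], [3], [4], [5], [6], [7]
  1-simplices (13): [1,3], [1,4], [1,5], [1,6], [1,7], [2,3], [2,4], [2,7], [3,5], [3,6], [4,5], [5,7], [6,7]
  2-simplices (5): [1,3,5], [1,3,6], [1,4,5], [1,5,7], [1,6,7]

so the chain groups are C_0 ≅ Z^7, C_1 ≅ Z^13, C_2 ≅ Z^5.

The boundary map ∂_1: C_1 → C_0 maps an edge to its endpoints' difference, ∂[p,q] = q − p.
The resulting 7×13 matrix has rank 6, and its Smith normal form has invariant factors (1,1,1,1,1,1).

∂_2: C_2 → C_1 sends each 2-simplex [p,q,r] to [q,r] − [p,r] + [p,q]. For instance
  ∂[1,5,7] = [5,7] − [1,7] + [1,5],
  ∂[1,6,7] = [6,7] − [1,7] + [1,6].
The 13×5 boundary matrix has rank 5 and Smith normal form diag(1,1,1,1,1).

From H_k ≅ ker(∂_k) / im(∂_{k+1}) we obtain:

  H_0: rank C_0 − rank ∂_1 = 7 − 6 = 1, and the invariant factors of ∂_1 are all 1, so H_0 ≅ Z.
  H_1: rank ker ∂_1 − rank ∂_2 = (13 − 6) − 5 = 2, and the invariant factors of ∂_2 are all 1, so H_1 ≅ Z^2.
  H_2: rank ker ∂_2 − rank ∂_3 = (5 − 5) − 0 = 0, and there is no ∂_3, so H_2 ≅ 0.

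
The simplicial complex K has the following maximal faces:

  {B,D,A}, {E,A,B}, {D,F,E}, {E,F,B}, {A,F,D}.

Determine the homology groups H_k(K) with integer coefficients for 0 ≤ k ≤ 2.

H_0 ≅ Z,  H_1 ≅ Z,  H_2 = 0.

Take the total order A < B < D < E < F on the vertex set. Then K (dimension 2) consists of the simplices:

  0-simplices (5): A, B, D, E, F
  1-simplices (10): AB, AD, AE, AF, BD, BE, BF, DE, DF, EF
  2-simplices (5): ABD, ABE, ADF, BEF, DEF

giving chain groups C_0 ≅ Z^5, C_1 ≅ Z^10, C_2 ≅ Z^5.

Boundary ∂_1: C_1 → C_0 sends each edge [p,q] (with p < q) to q − p. For instance
  ∂BD = D − B.
The resulting 5×10 matrix has rank 4, and its Smith normal form has invariant factors (1,1,1,1).

∂_2: C_2 → C_1 maps a triangle to the signed sum of its edges. For instance
  ∂ABD = BD − AD + AB,
  ∂DEF = EF − DF + DE.
The 10×5 boundary matrix has rank 5 and Smith normal form diag(1,1,1,1,1).

From H_k ≅ ker(∂_k) / im(∂_{k+1}) we obtain:

  H_0: rank C_0 − rank ∂_1 = 5 − 4 = 1, and the invariant factors of ∂_1 are all 1, so H_0 = Z.
  H_1: rank ker ∂_1 − rank ∂_2 = (10 − 4) − 5 = 1, and the invariant factors of ∂_2 are all 1, so H_1 = Z.
  H_2: rank ker ∂_2 − rank ∂_3 = (5 − 5) − 0 = 0, and there is no ∂_3, so H_2 = 0.

As a check, the Euler characteristic is 5 − 10 + 5 = 0, which agrees with 1 − 1 + 0 = 0.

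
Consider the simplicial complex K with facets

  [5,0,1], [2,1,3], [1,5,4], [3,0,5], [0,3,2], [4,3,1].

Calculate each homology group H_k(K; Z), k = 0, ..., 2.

H_0 ≅ Z,  H_1 ≅ Z,  H_2 = 0.

Take the total order 0 < 1 < 2 < 3 < 4 < 5 on the vertex set. Then K (dimension 2) consists of the simplices:

  0-simplices (6): [0], [1], [2], [3], [4], [5]
  1-simplices (12): [0,1], [0,2], [0,3], [0,5], [1,2], [1,3], [1,4], [1,5], [2,3], [3,4], [3,5], [4,5]
  2-simplices (6): [0,1,5], [0,2,3], [0,3,5], [1,2,3], [1,3,4], [1,4,5]

Hence C_0 ≅ Z^6, C_1 ≅ Z^12, C_2 ≅ Z^6.

Boundary ∂_1: C_1 → C_0 sends each edge [p,q] (with p < q) to q − p. For instance
  ∂[3,4] = [4] − [3].
The 6×12 boundary matrix has rank 5 and Smith normal form diag(1,1,1,1,1).

The boundary map ∂_2: C_2 → C_1 maps a triangle to the signed sum of its edges. For instance
  ∂[0,2,3] = [2,3] − [0,3] + [0,2],
  ∂[1,4,5] = [4,5] − [1,5] + [1,4].
The 12×6 boundary matrix has rank 6 and Smith normal form diag(1,1,1,1,1,1).

Reading off H_k = ker ∂_k / im ∂_{k+1}:

  H_0: rank C_0 − rank ∂_1 = 6 − 5 = 1, and the invariant factors of ∂_1 are all 1, so H_0 ≅ Z.
  H_1: rank ker ∂_1 − rank ∂_2 = (12 − 5) − 6 = 1, and the invariant factors of ∂_2 are all 1, so H_1 ≅ Z.
  H_2: rank ker ∂_2 − rank ∂_3 = (6 − 6) − 0 = 0, and there is no ∂_3, so H_2 ≅ 0.

As a check, the Euler characteristic is 6 − 12 + 6 = 0, which agrees with 1 − 1 + 0 = 0.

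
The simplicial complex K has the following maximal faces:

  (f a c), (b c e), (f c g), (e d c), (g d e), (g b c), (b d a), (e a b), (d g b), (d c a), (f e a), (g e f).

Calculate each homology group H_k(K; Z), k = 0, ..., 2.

K has 7 vertices, 18 edges, 12 triangles.
rank ∂_0 = 0, rank ∂_1 = 6 ⇒ b_0 = 7 − 0 − 6 = 1; all invariant factors of ∂_1 are 1 so no torsion. So H_0 ≅ Z.
rank ∂_1 = 6, rank ∂_2 = 12 ⇒ b_1 = 18 − 6 − 12 = 0; ∂_2 has invariant factor(s) [2] giving torsion. So H_1 ≅ Z/2.
rank ∂_2 = 12, rank ∂_3 = 0 ⇒ b_2 = 12 − 12 − 0 = 0. So H_2 ≅ 0.

H_0 = Z,  H_1 = Z/2,  H_2 = 0.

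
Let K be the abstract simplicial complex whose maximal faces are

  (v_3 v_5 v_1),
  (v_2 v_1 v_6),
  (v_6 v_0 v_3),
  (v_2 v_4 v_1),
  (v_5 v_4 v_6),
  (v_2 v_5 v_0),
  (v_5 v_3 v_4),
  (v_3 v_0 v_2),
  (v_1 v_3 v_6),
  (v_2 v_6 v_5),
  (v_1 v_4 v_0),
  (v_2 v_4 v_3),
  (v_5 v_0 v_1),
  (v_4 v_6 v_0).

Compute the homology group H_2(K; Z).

Take the total order v_0 < v_1 < v_2 < v_3 < v_4 < v_5 < v_6 on the vertex set. Then K (dimension 2) consists of the simplices:

  0-simplices (7): [v_0], [v_1], [v_2], [v_3], [v_4], [v_5], [v_6]
  1-simplices (21): (21 of them)
  2-simplices (14): (14 of them)

giving chain groups C_0 ≅ Z^7, C_1 ≅ Z^21, C_2 ≅ Z^14.

Boundary ∂_1: C_1 → C_0 sends each edge [p,q] (with p < q) to q − p. For instance
  ∂[v_0,v_5] = [v_5] − [v_0].
The 7×21 boundary matrix has rank 6 and Smith normal form diag(1,1,1,1,1,1).

∂_2: C_2 → C_1 sends each 2-simplex [p,q,r] to [q,r] − [p,r] + [p,q]. For instance
  ∂[v_2,v_3,v_4] = [v_3,v_4] − [v_2,v_4] + [v_2,v_3],
  ∂[v_1,v_2,v_4] = [v_2,v_4] − [v_1,v_4] + [v_1,v_2].
The 21×14 boundary matrix has rank 13 and Smith normal form diag(1,1,1,1,1,1,1,1,1,1,1,1,1).

Reading off H_k = ker ∂_k / im ∂_{k+1}:

  H_2: rank ker ∂_2 − rank ∂_3 = (14 − 13) − 0 = 1, and there is no ∂_3, so H_2 ≅ Z.

(K is a triangulation of the torus T^2.)

H_2 = Z.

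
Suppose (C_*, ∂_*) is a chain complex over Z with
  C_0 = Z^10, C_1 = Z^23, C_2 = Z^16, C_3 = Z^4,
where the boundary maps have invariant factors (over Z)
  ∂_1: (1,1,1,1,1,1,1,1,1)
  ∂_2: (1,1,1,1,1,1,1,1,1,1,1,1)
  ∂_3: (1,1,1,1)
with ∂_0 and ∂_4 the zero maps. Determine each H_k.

H_0: b_0 = 10 − 0 − 9 = 1; torsion from ∂_1 factors > 1: none. So H_0 ≅ Z.
H_1: b_1 = 23 − 9 − 12 = 2; torsion from ∂_2 factors > 1: none. So H_1 ≅ Z^2.
H_2: b_2 = 16 − 12 − 4 = 0; torsion from ∂_3 factors > 1: none. So H_2 ≅ 0.
H_3: b_3 = 4 − 4 − 0 = 0; torsion from ∂_4 factors > 1: none. So H_3 ≅ 0.

H_0 ≅ Z,  H_1 ≅ Z^2,  H_2 = 0,  H_3 = 0.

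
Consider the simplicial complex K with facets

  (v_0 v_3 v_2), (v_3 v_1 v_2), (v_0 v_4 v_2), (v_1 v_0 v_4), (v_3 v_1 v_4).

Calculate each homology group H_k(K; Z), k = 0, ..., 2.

Order the vertices as v_0 < v_1 < v_2 < v_3 < v_4. Listing each simplex with vertices in this order, K has dimension 2 with simplices:

  0-simplices (5): [v_0], [v_1], [v_2], [v_3], [v_4]
  1-simplices (10): [v_0,v_1], [v_0,v_2], [v_0,v_3], [v_0,v_4], [v_1,v_2], [v_1,v_3], [v_1,v_4], [v_2,v_3], [v_2,v_4], [v_3,v_4]
  2-simplices (5): [v_0,v_1,v_4], [v_0,v_2,v_3], [v_0,v_2,v_4], [v_1,v_2,v_3], [v_1,v_3,v_4]

Hence C_0 ≅ Z^5, C_1 ≅ Z^10, C_2 ≅ Z^5.

Boundary ∂_1: C_1 → C_0 maps an edge to its endpoints' difference, ∂[p,q] = q − p. For instance
  ∂[v_0,v_2] = [v_2] − [v_0].
The resulting 5×10 matrix has rank 4, and its Smith normal form has invariant factors (1,1,1,1).

∂_2: C_2 → C_1 acts by ∂[p,q,r] = [q,r] − [p,r] + [p,q]. For instance
  ∂[v_0,v_2,v_4] = [v_2,v_4] − [v_0,v_4] + [v_0,v_2],
  ∂[v_1,v_3,v_4] = [v_3,v_4] − [v_1,v_4] + [v_1,v_3].
As a 10×5 matrix over Z this has rank 5, with invariant factors (1,1,1,1,1).

Reading off H_k = ker ∂_k / im ∂_{k+1}:

  H_0: rank C_0 − rank ∂_1 = 5 − 4 = 1, and the invariant factors of ∂_1 are all 1, so H_0 ≅ Z.
  H_1: rank ker ∂_1 − rank ∂_2 = (10 − 4) − 5 = 1, and the invariant factors of ∂_2 are all 1, so H_1 ≅ Z.
  H_2: rank ker ∂_2 − rank ∂_3 = (5 − 5) − 0 = 0, and there is no ∂_3, so H_2 ≅ 0.

As a check, the Euler characteristic is 5 − 10 + 5 = 0, which agrees with 1 − 1 + 0 = 0.

H_0 = Z,  H_1 = Z,  H_2 = 0.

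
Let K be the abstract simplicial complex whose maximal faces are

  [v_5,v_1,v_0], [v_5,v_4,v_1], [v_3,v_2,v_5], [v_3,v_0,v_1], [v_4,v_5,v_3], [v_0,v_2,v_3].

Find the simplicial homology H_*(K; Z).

Take the total order v_0 < v_1 < v_2 < v_3 < v_4 < v_5 on the vertex set. Then K (dimension 2) consists of the simplices:

  0-simplices (6): [v_0], [v_1], [v_2], [v_3], [v_4], [v_5]
  1-simplices (12): [v_0,v_1], [v_0,v_2], [v_0,v_3], [v_0,v_5], [v_1,v_3], [v_1,v_4], [v_1,v_5], [v_2,v_3], [v_2,v_5], [v_3,v_4], [v_3,v_5], [v_4,v_5]
  2-simplices (6): [v_0,v_1,v_3], [v_0,v_1,v_5], [v_0,v_2,v_3], [v_1,v_4,v_5], [v_2,v_3,v_5], [v_3,v_4,v_5]

giving chain groups C_0 ≅ Z^6, C_1 ≅ Z^12, C_2 ≅ Z^6.

Boundary ∂_1: C_1 → C_0 maps an edge to its endpoints' difference, ∂[p,q] = q − p. For instance
  ∂[v_1,v_4] = [v_4] − [v_1].
As a 6×12 matrix over Z this has rank 5, with invariant factors (1,1,1,1,1).

Boundary ∂_2: C_2 → C_1 maps a triangle to the signed sum of its edges. For instance
  ∂[v_0,v_2,v_3] = [v_2,v_3] − [v_0,v_3] + [v_0,v_2],
  ∂[v_3,v_4,v_5] = [v_4,v_5] − [v_3,v_5] + [v_3,v_4].
This gives a 12×6 integer matrix of rank 6; reducing to Smith normal form yields diagonal entries (1,1,1,1,1,1).

Computing H_k = (kernel of ∂_k) / (image of ∂_{k+1}):

  H_0: rank C_0 − rank ∂_1 = 6 − 5 = 1, and the invariant factors of ∂_1 are all 1, so H_0 = Z.
  H_1: rank ker ∂_1 − rank ∂_2 = (12 − 5) − 6 = 1, and the invariant factors of ∂_2 are all 1, so H_1 = Z.
  H_2: rank ker ∂_2 − rank ∂_3 = (6 − 6) − 0 = 0, and there is no ∂_3, so H_2 = 0.

(K is a triangulation of the cylinder S^1 x I.)

H_0 ≅ Z,  H_1 ≅ Z,  H_2 = 0.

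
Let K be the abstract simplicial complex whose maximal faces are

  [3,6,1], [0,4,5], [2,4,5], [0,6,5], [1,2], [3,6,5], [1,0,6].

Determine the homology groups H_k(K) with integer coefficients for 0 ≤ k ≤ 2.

Take the total order 0 < 1 < 2 < 3 < 4 < 5 < 6 on the vertex set. Then K (dimension 2) consists of the simplices:

  0-simplices (7): [0], [1], [2], [3], [4], [5], [6]
  1-simplices (13): [0,1], [0,4], [0,5], [0,6], [1,2], [1,3], [1,6], [2,4], [2,5], [3,5], [3,6], [4,5], [5,6]
  2-simplices (6): [0,1,6], [0,4,5], [0,5,6], [1,3,6], [2,4,5], [3,5,6]

Hence C_0 ≅ Z^7, C_1 ≅ Z^13, C_2 ≅ Z^6.

Boundary ∂_1: C_1 → C_0 maps an edge to its endpoints' difference, ∂[p,q] = q − p. For instance
  ∂[0,1] = [1] − [0].
The resulting 7×13 matrix has rank 6, and its Smith normal form has invariant factors (1,1,1,1,1,1).

Boundary ∂_2: C_2 → C_1 maps a triangle to the signed sum of its edges. For instance
  ∂[0,1,6] = [1,6] − [0,6] + [0,1],
  ∂[3,5,6] = [5,6] − [3,6] + [3,5].
This gives a 13×6 integer matrix of rank 6; reducing to Smith normal form yields diagonal entries (1,1,1,1,1,1).

From H_k ≅ ker(∂_k) / im(∂_{k+1}) we obtain:

  H_0: rank C_0 − rank ∂_1 = 7 − 6 = 1, and the invariant factors of ∂_1 are all 1, so H_0 ≅ Z.
  H_1: rank ker ∂_1 − rank ∂_2 = (13 − 6) − 6 = 1, and the invariant factors of ∂_2 are all 1, so H_1 ≅ Z.
  H_2: rank ker ∂_2 − rank ∂_3 = (6 − 6) − 0 = 0, and there is no ∂_3, so H_2 ≅ 0.

H_0 = Z,  H_1 = Z,  H_2 = 0.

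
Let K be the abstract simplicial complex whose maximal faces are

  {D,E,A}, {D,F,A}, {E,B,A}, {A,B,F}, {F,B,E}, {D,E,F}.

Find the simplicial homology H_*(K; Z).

K has 5 vertices, 9 edges, 6 triangles.
rank ∂_0 = 0, rank ∂_1 = 4 ⇒ b_0 = 5 − 0 − 4 = 1; all invariant factors of ∂_1 are 1 so no torsion. So H_0 = Z.
rank ∂_1 = 4, rank ∂_2 = 5 ⇒ b_1 = 9 − 4 − 5 = 0; all invariant factors of ∂_2 are 1 so no torsion. So H_1 = 0.
rank ∂_2 = 5, rank ∂_3 = 0 ⇒ b_2 = 6 − 5 − 0 = 1. So H_2 = Z.

H_0 ≅ Z,  H_1 = 0,  H_2 ≅ Z.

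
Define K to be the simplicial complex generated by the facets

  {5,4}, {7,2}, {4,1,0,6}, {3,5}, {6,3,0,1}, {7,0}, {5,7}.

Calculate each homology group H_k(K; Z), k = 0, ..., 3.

Order the vertices as 0 < 1 < 2 < 3 < 4 < 5 < 6 < 7. Listing each simplex with vertices in this order, K has dimension 3 with simplices:

  0-simplices (8): [0], [1], [2], [3], [4], [5], [6], [7]
  1-simplices (14): [0,1], [0,3], [0,4], [0,6], [0,7], [1,3], [1,4], [1,6], [2,7], [3,5], [3,6], [4,5], [4,6], [5,7]
  2-simplices (7): [0,1,3], [0,1,4], [0,1,6], [0,3,6], [0,4,6], [1,3,6], [1,4,6]
  3-simplices (2): [0,1,3,6], [0,1,4,6]

Hence C_0 ≅ Z^8, C_1 ≅ Z^14, C_2 ≅ Z^7, C_3 ≅ Z^2.

∂_1: C_1 → C_0 sends each edge [p,q] (with p < q) to q − p. For instance
  ∂[0,7] = [7] − [0].
This gives a 8×14 integer matrix of rank 7; reducing to Smith normal form yields diagonal entries (1,1,1,1,1,1,1).

The boundary map ∂_2: C_2 → C_1 acts by ∂[p,q,r] = [q,r] − [p,r] + [p,q]. For instance
  ∂[0,3,6] = [3,6] − [0,6] + [0,3],
  ∂[0,1,4] = [1,4] − [0,4] + [0,1].
The 14×7 boundary matrix has rank 5 and Smith normal form diag(1,1,1,1,1).

The boundary map ∂_3: C_3 → C_2 sends each 3-simplex σ to the alternating sum Σ_i (−1)^i (σ with its i-th vertex removed). For instance
  ∂[0,1,4,6] = [1,4,6] − [0,4,6] + [0,1,6] − [0,1,4],
  ∂[0,1,3,6] = [1,3,6] − [0,3,6] + [0,1,6] − [0,1,3].
As a 7×2 matrix over Z this has rank 2, with invariant factors (1,1).

From H_k ≅ ker(∂_k) / im(∂_{k+1}) we obtain:

  H_0: rank C_0 − rank ∂_1 = 8 − 7 = 1, and the invariant factors of ∂_1 are all 1, so H_0 ≅ Z.
  H_1: rank ker ∂_1 − rank ∂_2 = (14 − 7) − 5 = 2, and the invariant factors of ∂_2 are all 1, so H_1 ≅ Z^2.
  H_2: rank ker ∂_2 − rank ∂_3 = (7 − 5) − 2 = 0, and the invariant factors of ∂_3 are all 1, so H_2 ≅ 0.
  H_3: rank ker ∂_3 − rank ∂_4 = (2 − 2) − 0 = 0, and there is no ∂_4, so H_3 ≅ 0.

H_0 ≅ Z,  H_1 ≅ Z^2,  H_2 = 0,  H_3 = 0.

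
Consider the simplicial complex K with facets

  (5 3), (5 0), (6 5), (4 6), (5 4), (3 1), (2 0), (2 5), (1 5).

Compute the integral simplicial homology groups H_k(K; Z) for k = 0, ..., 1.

H_0 = Z,  H_1 = Z^3.

K has 7 vertices, 9 edges.
rank ∂_0 = 0, rank ∂_1 = 6 ⇒ b_0 = 7 − 0 − 6 = 1; all invariant factors of ∂_1 are 1 so no torsion. So H_0 ≅ Z.
rank ∂_1 = 6, rank ∂_2 = 0 ⇒ b_1 = 9 − 6 − 0 = 3. So H_1 ≅ Z^3.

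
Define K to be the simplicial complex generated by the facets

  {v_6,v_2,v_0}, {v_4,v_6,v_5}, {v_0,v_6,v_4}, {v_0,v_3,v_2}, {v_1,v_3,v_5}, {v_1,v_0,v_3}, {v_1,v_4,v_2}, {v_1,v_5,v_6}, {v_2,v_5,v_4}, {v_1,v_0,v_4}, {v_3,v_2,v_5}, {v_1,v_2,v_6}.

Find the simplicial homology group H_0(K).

Order the vertices as v_0 < v_1 < v_2 < v_3 < v_4 < v_5 < v_6. Listing each simplex with vertices in this order, K has dimension 2 with simplices:

  0-simplices (7): [v_0], [v_1], [v_2], [v_3], [v_4], [v_5], [v_6]
  1-simplices (18): (18 of them)
  2-simplices (12): (12 of them)

giving chain groups C_0 ≅ Z^7, C_1 ≅ Z^18, C_2 ≅ Z^12.

The boundary map ∂_1: C_1 → C_0 maps an edge to its endpoints' difference, ∂[p,q] = q − p.
As a 7×18 matrix over Z this has rank 6, with invariant factors (1,1,1,1,1,1).

The boundary map ∂_2: C_2 → C_1 acts by ∂[p,q,r] = [q,r] − [p,r] + [p,q]. For instance
  ∂[v_1,v_2,v_6] = [v_2,v_6] − [v_1,v_6] + [v_1,v_2],
  ∂[v_0,v_1,v_3] = [v_1,v_3] − [v_0,v_3] + [v_0,v_1].
This gives a 18×12 integer matrix of rank 12; reducing to Smith normal form yields diagonal entries (1,1,1,1,1,1,1,1,1,1,1,2).

Computing H_k = (kernel of ∂_k) / (image of ∂_{k+1}):

  H_0: rank C_0 − rank ∂_1 = 7 − 6 = 1, and the invariant factors of ∂_1 are all 1, so H_0 ≅ Z.

H_0 ≅ Z.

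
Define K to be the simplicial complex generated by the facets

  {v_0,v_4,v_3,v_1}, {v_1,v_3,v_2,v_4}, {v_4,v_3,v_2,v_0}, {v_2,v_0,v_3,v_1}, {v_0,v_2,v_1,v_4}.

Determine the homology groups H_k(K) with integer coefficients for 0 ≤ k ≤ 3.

H_0 ≅ Z,  H_1 = 0,  H_2 = 0,  H_3 ≅ Z.

Fix the vertex order v_0 < v_1 < v_2 < v_3 < v_4 and write every simplex with vertices in increasing order. Then dim K = 3 and the simplices of K are:

  0-simplices (5): [v_0], [v_1], [v_2], [v_3], [v_4]
  1-simplices (10): [v_0,v_1], [v_0,v_2], [v_0,v_3], [v_0,v_4], [v_1,v_2], [v_1,v_3], [v_1,v_4], [v_2,v_3], [v_2,v_4], [v_3,v_4]
  2-simplices (10): [v_0,v_1,v_2], [v_0,v_1,v_3], [v_0,v_1,v_4], [v_0,v_2,v_3], [v_0,v_2,v_4], [v_0,v_3,v_4], [v_1,v_2,v_3], [v_1,v_2,v_4], [v_1,v_3,v_4], [v_2,v_3,v_4]
  3-simplices (5): [v_0,v_1,v_2,v_3], [v_0,v_1,v_2,v_4], [v_0,v_1,v_3,v_4], [v_0,v_2,v_3,v_4], [v_1,v_2,v_3,v_4]

giving chain groups C_0 ≅ Z^5, C_1 ≅ Z^10, C_2 ≅ Z^10, C_3 ≅ Z^5.

∂_1: C_1 → C_0 sends each edge [p,q] (with p < q) to q − p.
The resulting 5×10 matrix has rank 4, and its Smith normal form has invariant factors (1,1,1,1).

Boundary ∂_2: C_2 → C_1 sends each 2-simplex [p,q,r] to [q,r] − [p,r] + [p,q]. For instance
  ∂[v_0,v_2,v_4] = [v_2,v_4] − [v_0,v_4] + [v_0,v_2],
  ∂[v_0,v_1,v_3] = [v_1,v_3] − [v_0,v_3] + [v_0,v_1].
The resulting 10×10 matrix has rank 6, and its Smith normal form has invariant factors (1,1,1,1,1,1).

∂_3: C_3 → C_2 sends each 3-simplex σ to the alternating sum Σ_i (−1)^i (σ with its i-th vertex removed). For instance
  ∂[v_0,v_2,v_3,v_4] = [v_2,v_3,v_4] − [v_0,v_3,v_4] + [v_0,v_2,v_4] − [v_0,v_2,v_3],
  ∂[v_0,v_1,v_2,v_4] = [v_1,v_2,v_4] − [v_0,v_2,v_4] + [v_0,v_1,v_4] − [v_0,v_1,v_2].
The 10×5 boundary matrix has rank 4 and Smith normal form diag(1,1,1,1).

Now H_k = ker ∂_k / im ∂_{k+1}, so:

  H_0: rank C_0 − rank ∂_1 = 5 − 4 = 1, and the invariant factors of ∂_1 are all 1, so H_0 ≅ Z.
  H_1: rank ker ∂_1 − rank ∂_2 = (10 − 4) − 6 = 0, and the invariant factors of ∂_2 are all 1, so H_1 ≅ 0.
  H_2: rank ker ∂_2 − rank ∂_3 = (10 − 6) − 4 = 0, and the invariant factors of ∂_3 are all 1, so H_2 ≅ 0.
  H_3: rank ker ∂_3 − rank ∂_4 = (5 − 4) − 0 = 1, and there is no ∂_4, so H_3 ≅ Z.

(K is a triangulation of the 3-sphere S^3.)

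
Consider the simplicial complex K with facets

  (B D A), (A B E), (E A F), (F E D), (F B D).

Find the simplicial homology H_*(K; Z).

H_0 ≅ Z,  H_1 ≅ Z,  H_2 = 0.

We work with the vertex ordering A < B < D < E < F. The simplices of K, each written with vertices in increasing order, are:

  0-simplices (5): A, B, D, E, F
  1-simplices (10): AB, AD, AE, AF, BD, BE, BF, DE, DF, EF
  2-simplices (5): ABD, ABE, AEF, BDF, DEF

so the chain groups are C_0 ≅ Z^5, C_1 ≅ Z^10, C_2 ≅ Z^5.

Boundary ∂_1: C_1 → C_0 is given by ∂[p,q] = [q] − [p]. For instance
  ∂AD = D − A.
As a 5×10 matrix over Z this has rank 4, with invariant factors (1,1,1,1).

Boundary ∂_2: C_2 → C_1 sends each 2-simplex [p,q,r] to [q,r] − [p,r] + [p,q]. For instance
  ∂AEF = EF − AF + AE,
  ∂DEF = EF − DF + DE.
This gives a 10×5 integer matrix of rank 5; reducing to Smith normal form yields diagonal entries (1,1,1,1,1).

Now H_k = ker ∂_k / im ∂_{k+1}, so:

  H_0: rank C_0 − rank ∂_1 = 5 − 4 = 1, and the invariant factors of ∂_1 are all 1, so H_0 = Z.
  H_1: rank ker ∂_1 − rank ∂_2 = (10 − 4) − 5 = 1, and the invariant factors of ∂_2 are all 1, so H_1 = Z.
  H_2: rank ker ∂_2 − rank ∂_3 = (5 − 5) − 0 = 0, and there is no ∂_3, so H_2 = 0.

(K is a triangulation of the Möbius band.)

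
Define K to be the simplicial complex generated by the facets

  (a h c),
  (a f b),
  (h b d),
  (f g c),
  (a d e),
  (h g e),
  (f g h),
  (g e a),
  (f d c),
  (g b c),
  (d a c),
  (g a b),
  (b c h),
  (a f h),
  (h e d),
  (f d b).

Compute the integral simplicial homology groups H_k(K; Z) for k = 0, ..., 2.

H_0 ≅ Z,  H_1 ≅ Z^2,  H_2 ≅ Z.

Fix the vertex order a < b < c < d < e < f < g < h and write every simplex with vertices in increasing order. Then dim K = 2 and the simplices of K are:

  0-simplices (8): a, b, c, d, e, f, g, h
  1-simplices (24): ab, ac, ad, ae, af, ag, ah, bc, bd, bf, bg, bh, cd, cf, cg, ch, de, df, dh, eg, eh, fg, fh, gh
  2-simplices (16): abf, abg, acd, ach, ade, aeg, afh, bcg, bch, bdf, bdh, cdf, cfg, deh, egh, fgh

giving chain groups C_0 ≅ Z^8, C_1 ≅ Z^24, C_2 ≅ Z^16.

The boundary map ∂_1: C_1 → C_0 maps an edge to its endpoints' difference, ∂[p,q] = q − p.
The resulting 8×24 matrix has rank 7, and its Smith normal form has invariant factors (1,1,1,1,1,1,1).

Boundary ∂_2: C_2 → C_1 maps a triangle to the signed sum of its edges. For instance
  ∂bdf = df − bf + bd,
  ∂abg = bg − ag + ab.
The 24×16 boundary matrix has rank 15 and Smith normal form diag(1,1,1,1,1,1,1,1,1,1,1,1,1,1,1).

From H_k ≅ ker(∂_k) / im(∂_{k+1}) we obtain:

  H_0: rank C_0 − rank ∂_1 = 8 − 7 = 1, and the invariant factors of ∂_1 are all 1, so H_0 ≅ Z.
  H_1: rank ker ∂_1 − rank ∂_2 = (24 − 7) − 15 = 2, and the invariant factors of ∂_2 are all 1, so H_1 ≅ Z^2.
  H_2: rank ker ∂_2 − rank ∂_3 = (16 − 15) − 0 = 1, and there is no ∂_3, so H_2 ≅ Z.

As a check, the Euler characteristic is 8 − 24 + 16 = 0, which agrees with 1 − 2 + 1 = 0.
(K is a triangulation of the torus T^2.)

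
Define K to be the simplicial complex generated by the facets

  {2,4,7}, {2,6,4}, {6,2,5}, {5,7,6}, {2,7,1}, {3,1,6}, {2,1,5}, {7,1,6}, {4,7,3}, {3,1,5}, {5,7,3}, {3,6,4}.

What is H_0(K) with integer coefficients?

Take the total order 1 < 2 < 3 < 4 < 5 < 6 < 7 on the vertex set. Then K (dimension 2) consists of the simplices:

  0-simplices (7): [1], [2], [3], [4], [5], [6], [7]
  1-simplices (18): [1,2], [1,3], [1,5], [1,6], [1,7], [2,4], [2,5], [2,6], [2,7], [3,4], [3,5], [3,6], [3,7], [4,6], [4,7], [5,6], [5,7], [6,7]
  2-simplices (12): [1,2,5], [1,2,7], [1,3,5], [1,3,6], [1,6,7], [2,4,6], [2,4,7], [2,5,6], [3,4,6], [3,4,7], [3,5,7], [5,6,7]

so the chain groups are C_0 ≅ Z^7, C_1 ≅ Z^18, C_2 ≅ Z^12.

∂_1: C_1 → C_0 maps an edge to its endpoints' difference, ∂[p,q] = q − p.
The resulting 7×18 matrix has rank 6, and its Smith normal form has invariant factors (1,1,1,1,1,1).

∂_2: C_2 → C_1 acts by ∂[p,q,r] = [q,r] − [p,r] + [p,q]. For instance
  ∂[1,2,7] = [2,7] − [1,7] + [1,2],
  ∂[2,5,6] = [5,6] − [2,6] + [2,5].
The resulting 18×12 matrix has rank 12, and its Smith normal form has invariant factors (1,1,1,1,1,1,1,1,1,1,1,2).

From H_k ≅ ker(∂_k) / im(∂_{k+1}) we obtain:

  H_0: rank C_0 − rank ∂_1 = 7 − 6 = 1, and the invariant factors of ∂_1 are all 1, so H_0 = Z.

(K is a triangulation of the real projective plane RP^2.)

H_0 ≅ Z.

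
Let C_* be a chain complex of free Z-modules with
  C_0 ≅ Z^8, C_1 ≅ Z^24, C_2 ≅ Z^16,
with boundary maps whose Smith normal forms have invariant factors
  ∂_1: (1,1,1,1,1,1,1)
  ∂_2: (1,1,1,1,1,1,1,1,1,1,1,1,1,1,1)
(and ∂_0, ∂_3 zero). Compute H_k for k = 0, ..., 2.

H_0 ≅ Z,  H_1 ≅ Z^2,  H_2 ≅ Z.

H_0: b_0 = 8 − 0 − 7 = 1; torsion from ∂_1 factors > 1: none. So H_0 ≅ Z.
H_1: b_1 = 24 − 7 − 15 = 2; torsion from ∂_2 factors > 1: none. So H_1 ≅ Z^2.
H_2: b_2 = 16 − 15 − 0 = 1; torsion from ∂_3 factors > 1: none. So H_2 ≅ Z.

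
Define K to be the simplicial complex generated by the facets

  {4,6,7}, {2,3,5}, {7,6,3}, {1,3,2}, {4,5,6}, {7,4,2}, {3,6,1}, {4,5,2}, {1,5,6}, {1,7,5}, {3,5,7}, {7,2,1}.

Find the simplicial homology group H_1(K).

Fix the vertex order 1 < 2 < 3 < 4 < 5 < 6 < 7 and write every simplex with vertices in increasing order. Then dim K = 2 and the simplices of K are:

  0-simplices (7): [1], [2], [3], [4], [5], [6], [7]
  1-simplices (18): [1,2], [1,3], [1,5], [1,6], [1,7], [2,3], [2,4], [2,5], [2,7], [3,5], [3,6], [3,7], [4,5], [4,6], [4,7], [5,6], [5,7], [6,7]
  2-simplices (12): [1,2,3], [1,2,7], [1,3,6], [1,5,6], [1,5,7], [2,3,5], [2,4,5], [2,4,7], [3,5,7], [3,6,7], [4,5,6], [4,6,7]

so the chain groups are C_0 ≅ Z^7, C_1 ≅ Z^18, C_2 ≅ Z^12.

The boundary map ∂_1: C_1 → C_0 sends each edge [p,q] (with p < q) to q − p. For instance
  ∂[2,4] = [4] − [2].
The 7×18 boundary matrix has rank 6 and Smith normal form diag(1,1,1,1,1,1).

∂_2: C_2 → C_1 sends each 2-simplex [p,q,r] to [q,r] − [p,r] + [p,q]. For instance
  ∂[2,4,7] = [4,7] − [2,7] + [2,4],
  ∂[1,2,3] = [2,3] − [1,3] + [1,2].
The resulting 18×12 matrix has rank 12, and its Smith normal form has invariant factors (1,1,1,1,1,1,1,1,1,1,1,2).

Now H_k = ker ∂_k / im ∂_{k+1}, so:

  H_1: rank ker ∂_1 − rank ∂_2 = (18 − 6) − 12 = 0, and ∂_2 has invariant factor 2 > 1, so H_1 = Z/2.

H_1 = Z/2.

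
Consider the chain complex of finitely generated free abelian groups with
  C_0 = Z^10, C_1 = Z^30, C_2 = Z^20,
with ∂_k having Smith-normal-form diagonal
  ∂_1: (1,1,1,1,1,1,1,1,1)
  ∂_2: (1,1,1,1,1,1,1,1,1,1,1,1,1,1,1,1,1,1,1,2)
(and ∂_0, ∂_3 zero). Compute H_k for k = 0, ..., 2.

H_0 ≅ Z,  H_1 ≅ Z ⊕ Z/2Z,  H_2 = 0.

H_0: b_0 = 10 − 0 − 9 = 1; torsion from ∂_1 factors > 1: none. So H_0 ≅ Z.
H_1: b_1 = 30 − 9 − 20 = 1; torsion from ∂_2 factors > 1: [2]. So H_1 ≅ Z ⊕ Z/2Z.
H_2: b_2 = 20 − 20 − 0 = 0; torsion from ∂_3 factors > 1: none. So H_2 ≅ 0.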